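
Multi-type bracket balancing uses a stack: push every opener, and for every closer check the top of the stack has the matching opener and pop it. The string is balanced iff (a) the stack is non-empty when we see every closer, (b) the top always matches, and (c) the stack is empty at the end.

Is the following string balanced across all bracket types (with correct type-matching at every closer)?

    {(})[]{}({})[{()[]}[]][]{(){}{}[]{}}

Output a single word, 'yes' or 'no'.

pos 0: push '{'; stack = {
pos 1: push '('; stack = {(
pos 2: saw closer '}' but top of stack is '(' (expected ')') → INVALID
Verdict: type mismatch at position 2: '}' closes '(' → no

Answer: no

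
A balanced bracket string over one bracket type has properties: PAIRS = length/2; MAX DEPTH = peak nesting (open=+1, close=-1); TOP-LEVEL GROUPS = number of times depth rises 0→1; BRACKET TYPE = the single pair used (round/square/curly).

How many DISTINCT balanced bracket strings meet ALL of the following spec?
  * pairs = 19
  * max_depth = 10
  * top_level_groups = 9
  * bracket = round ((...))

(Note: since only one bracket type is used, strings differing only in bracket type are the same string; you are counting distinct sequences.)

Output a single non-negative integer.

Spec: pairs=19 depth=10 groups=9
Count(depth <= 10) = 6216201
Count(depth <= 9) = 6215976
Count(depth == 10) = 6216201 - 6215976 = 225

Answer: 225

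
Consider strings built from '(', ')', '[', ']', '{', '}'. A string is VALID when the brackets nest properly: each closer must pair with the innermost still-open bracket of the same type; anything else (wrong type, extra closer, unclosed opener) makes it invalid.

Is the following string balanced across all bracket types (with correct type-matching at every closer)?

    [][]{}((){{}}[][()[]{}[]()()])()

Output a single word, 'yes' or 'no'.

Answer: yes

Derivation:
pos 0: push '['; stack = [
pos 1: ']' matches '['; pop; stack = (empty)
pos 2: push '['; stack = [
pos 3: ']' matches '['; pop; stack = (empty)
pos 4: push '{'; stack = {
pos 5: '}' matches '{'; pop; stack = (empty)
pos 6: push '('; stack = (
pos 7: push '('; stack = ((
pos 8: ')' matches '('; pop; stack = (
pos 9: push '{'; stack = ({
pos 10: push '{'; stack = ({{
pos 11: '}' matches '{'; pop; stack = ({
pos 12: '}' matches '{'; pop; stack = (
pos 13: push '['; stack = ([
pos 14: ']' matches '['; pop; stack = (
pos 15: push '['; stack = ([
pos 16: push '('; stack = ([(
pos 17: ')' matches '('; pop; stack = ([
pos 18: push '['; stack = ([[
pos 19: ']' matches '['; pop; stack = ([
pos 20: push '{'; stack = ([{
pos 21: '}' matches '{'; pop; stack = ([
pos 22: push '['; stack = ([[
pos 23: ']' matches '['; pop; stack = ([
pos 24: push '('; stack = ([(
pos 25: ')' matches '('; pop; stack = ([
pos 26: push '('; stack = ([(
pos 27: ')' matches '('; pop; stack = ([
pos 28: ']' matches '['; pop; stack = (
pos 29: ')' matches '('; pop; stack = (empty)
pos 30: push '('; stack = (
pos 31: ')' matches '('; pop; stack = (empty)
end: stack empty → VALID
Verdict: properly nested → yes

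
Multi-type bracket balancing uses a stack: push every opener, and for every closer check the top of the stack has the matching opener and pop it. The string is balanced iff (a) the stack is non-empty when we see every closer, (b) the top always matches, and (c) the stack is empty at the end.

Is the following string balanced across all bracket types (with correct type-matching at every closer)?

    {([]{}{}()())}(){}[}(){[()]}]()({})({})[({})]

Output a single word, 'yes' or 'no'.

pos 0: push '{'; stack = {
pos 1: push '('; stack = {(
pos 2: push '['; stack = {([
pos 3: ']' matches '['; pop; stack = {(
pos 4: push '{'; stack = {({
pos 5: '}' matches '{'; pop; stack = {(
pos 6: push '{'; stack = {({
pos 7: '}' matches '{'; pop; stack = {(
pos 8: push '('; stack = {((
pos 9: ')' matches '('; pop; stack = {(
pos 10: push '('; stack = {((
pos 11: ')' matches '('; pop; stack = {(
pos 12: ')' matches '('; pop; stack = {
pos 13: '}' matches '{'; pop; stack = (empty)
pos 14: push '('; stack = (
pos 15: ')' matches '('; pop; stack = (empty)
pos 16: push '{'; stack = {
pos 17: '}' matches '{'; pop; stack = (empty)
pos 18: push '['; stack = [
pos 19: saw closer '}' but top of stack is '[' (expected ']') → INVALID
Verdict: type mismatch at position 19: '}' closes '[' → no

Answer: no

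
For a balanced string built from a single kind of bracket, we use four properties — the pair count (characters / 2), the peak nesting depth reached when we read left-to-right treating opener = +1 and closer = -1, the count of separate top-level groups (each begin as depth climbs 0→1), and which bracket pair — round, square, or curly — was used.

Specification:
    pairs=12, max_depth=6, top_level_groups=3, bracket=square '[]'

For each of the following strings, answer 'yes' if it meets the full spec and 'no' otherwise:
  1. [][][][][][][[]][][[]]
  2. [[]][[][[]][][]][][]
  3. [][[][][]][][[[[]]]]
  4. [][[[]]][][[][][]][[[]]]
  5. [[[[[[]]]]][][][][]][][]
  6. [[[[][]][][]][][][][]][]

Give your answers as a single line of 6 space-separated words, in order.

Answer: no no no no yes no

Derivation:
String 1 '[][][][][][][[]][][[]]': depth seq [1 0 1 0 1 0 1 0 1 0 1 0 1 2 1 0 1 0 1 2 1 0]
  -> pairs=11 depth=2 groups=9 -> no
String 2 '[[]][[][[]][][]][][]': depth seq [1 2 1 0 1 2 1 2 3 2 1 2 1 2 1 0 1 0 1 0]
  -> pairs=10 depth=3 groups=4 -> no
String 3 '[][[][][]][][[[[]]]]': depth seq [1 0 1 2 1 2 1 2 1 0 1 0 1 2 3 4 3 2 1 0]
  -> pairs=10 depth=4 groups=4 -> no
String 4 '[][[[]]][][[][][]][[[]]]': depth seq [1 0 1 2 3 2 1 0 1 0 1 2 1 2 1 2 1 0 1 2 3 2 1 0]
  -> pairs=12 depth=3 groups=5 -> no
String 5 '[[[[[[]]]]][][][][]][][]': depth seq [1 2 3 4 5 6 5 4 3 2 1 2 1 2 1 2 1 2 1 0 1 0 1 0]
  -> pairs=12 depth=6 groups=3 -> yes
String 6 '[[[[][]][][]][][][][]][]': depth seq [1 2 3 4 3 4 3 2 3 2 3 2 1 2 1 2 1 2 1 2 1 0 1 0]
  -> pairs=12 depth=4 groups=2 -> no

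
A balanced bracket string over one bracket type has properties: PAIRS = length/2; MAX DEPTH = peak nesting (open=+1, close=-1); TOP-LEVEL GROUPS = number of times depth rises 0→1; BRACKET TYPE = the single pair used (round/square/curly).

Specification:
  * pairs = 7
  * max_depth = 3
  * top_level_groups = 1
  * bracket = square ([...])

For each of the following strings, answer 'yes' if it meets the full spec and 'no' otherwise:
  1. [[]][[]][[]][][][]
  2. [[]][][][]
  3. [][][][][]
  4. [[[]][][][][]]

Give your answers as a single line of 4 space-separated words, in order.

Answer: no no no yes

Derivation:
String 1 '[[]][[]][[]][][][]': depth seq [1 2 1 0 1 2 1 0 1 2 1 0 1 0 1 0 1 0]
  -> pairs=9 depth=2 groups=6 -> no
String 2 '[[]][][][]': depth seq [1 2 1 0 1 0 1 0 1 0]
  -> pairs=5 depth=2 groups=4 -> no
String 3 '[][][][][]': depth seq [1 0 1 0 1 0 1 0 1 0]
  -> pairs=5 depth=1 groups=5 -> no
String 4 '[[[]][][][][]]': depth seq [1 2 3 2 1 2 1 2 1 2 1 2 1 0]
  -> pairs=7 depth=3 groups=1 -> yes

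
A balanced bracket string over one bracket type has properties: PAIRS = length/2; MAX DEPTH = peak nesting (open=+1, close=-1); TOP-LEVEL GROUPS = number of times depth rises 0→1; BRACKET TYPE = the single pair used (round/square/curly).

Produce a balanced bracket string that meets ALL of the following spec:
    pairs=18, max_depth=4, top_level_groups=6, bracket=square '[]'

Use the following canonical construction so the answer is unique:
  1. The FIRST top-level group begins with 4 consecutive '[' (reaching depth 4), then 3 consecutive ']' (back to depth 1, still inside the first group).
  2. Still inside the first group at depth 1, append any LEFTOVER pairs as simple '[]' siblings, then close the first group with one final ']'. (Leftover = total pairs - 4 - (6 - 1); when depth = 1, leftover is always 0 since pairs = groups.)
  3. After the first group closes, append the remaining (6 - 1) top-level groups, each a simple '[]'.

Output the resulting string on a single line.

Answer: [[[[]]][][][][][][][][][]][][][][][]

Derivation:
Spec: pairs=18 depth=4 groups=6
Leftover pairs = 18 - 4 - (6-1) = 9
First group: deep chain of depth 4 + 9 sibling pairs
Remaining 5 groups: simple '[]' each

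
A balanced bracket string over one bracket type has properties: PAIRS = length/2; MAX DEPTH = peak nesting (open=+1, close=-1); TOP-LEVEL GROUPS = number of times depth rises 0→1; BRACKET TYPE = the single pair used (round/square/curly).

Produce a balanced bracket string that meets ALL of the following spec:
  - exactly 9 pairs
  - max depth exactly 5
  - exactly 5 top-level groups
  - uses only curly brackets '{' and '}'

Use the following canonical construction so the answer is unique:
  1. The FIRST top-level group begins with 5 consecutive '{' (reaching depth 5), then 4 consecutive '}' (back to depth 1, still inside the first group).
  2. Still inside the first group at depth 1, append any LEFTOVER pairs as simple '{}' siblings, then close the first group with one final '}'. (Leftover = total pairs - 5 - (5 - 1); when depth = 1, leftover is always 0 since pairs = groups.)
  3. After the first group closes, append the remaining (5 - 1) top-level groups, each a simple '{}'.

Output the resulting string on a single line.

Answer: {{{{{}}}}}{}{}{}{}

Derivation:
Spec: pairs=9 depth=5 groups=5
Leftover pairs = 9 - 5 - (5-1) = 0
First group: deep chain of depth 5 + 0 sibling pairs
Remaining 4 groups: simple '{}' each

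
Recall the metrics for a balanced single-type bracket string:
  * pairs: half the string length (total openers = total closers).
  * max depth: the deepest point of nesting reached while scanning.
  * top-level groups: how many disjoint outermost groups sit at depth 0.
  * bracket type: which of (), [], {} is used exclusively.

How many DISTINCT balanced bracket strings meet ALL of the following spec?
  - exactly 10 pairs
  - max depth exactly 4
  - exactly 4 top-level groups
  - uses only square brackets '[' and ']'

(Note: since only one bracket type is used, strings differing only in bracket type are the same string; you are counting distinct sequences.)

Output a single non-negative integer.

Answer: 730

Derivation:
Spec: pairs=10 depth=4 groups=4
Count(depth <= 4) = 1698
Count(depth <= 3) = 968
Count(depth == 4) = 1698 - 968 = 730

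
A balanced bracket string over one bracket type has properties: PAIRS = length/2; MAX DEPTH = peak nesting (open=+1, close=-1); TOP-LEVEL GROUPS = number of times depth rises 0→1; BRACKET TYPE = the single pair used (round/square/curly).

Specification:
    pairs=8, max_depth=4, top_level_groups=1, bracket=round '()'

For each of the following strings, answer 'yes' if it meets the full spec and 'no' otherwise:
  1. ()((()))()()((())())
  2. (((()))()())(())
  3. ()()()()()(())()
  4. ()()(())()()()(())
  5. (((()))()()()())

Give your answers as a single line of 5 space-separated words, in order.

String 1 '()((()))()()((())())': depth seq [1 0 1 2 3 2 1 0 1 0 1 0 1 2 3 2 1 2 1 0]
  -> pairs=10 depth=3 groups=5 -> no
String 2 '(((()))()())(())': depth seq [1 2 3 4 3 2 1 2 1 2 1 0 1 2 1 0]
  -> pairs=8 depth=4 groups=2 -> no
String 3 '()()()()()(())()': depth seq [1 0 1 0 1 0 1 0 1 0 1 2 1 0 1 0]
  -> pairs=8 depth=2 groups=7 -> no
String 4 '()()(())()()()(())': depth seq [1 0 1 0 1 2 1 0 1 0 1 0 1 0 1 2 1 0]
  -> pairs=9 depth=2 groups=7 -> no
String 5 '(((()))()()()())': depth seq [1 2 3 4 3 2 1 2 1 2 1 2 1 2 1 0]
  -> pairs=8 depth=4 groups=1 -> yes

Answer: no no no no yes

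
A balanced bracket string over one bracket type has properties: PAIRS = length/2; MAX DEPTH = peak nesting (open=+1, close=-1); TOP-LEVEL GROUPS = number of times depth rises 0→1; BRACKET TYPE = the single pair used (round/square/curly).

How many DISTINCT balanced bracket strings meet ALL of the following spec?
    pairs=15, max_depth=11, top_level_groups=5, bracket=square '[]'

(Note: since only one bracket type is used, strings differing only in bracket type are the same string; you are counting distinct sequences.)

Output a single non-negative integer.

Answer: 5

Derivation:
Spec: pairs=15 depth=11 groups=5
Count(depth <= 11) = 653752
Count(depth <= 10) = 653747
Count(depth == 11) = 653752 - 653747 = 5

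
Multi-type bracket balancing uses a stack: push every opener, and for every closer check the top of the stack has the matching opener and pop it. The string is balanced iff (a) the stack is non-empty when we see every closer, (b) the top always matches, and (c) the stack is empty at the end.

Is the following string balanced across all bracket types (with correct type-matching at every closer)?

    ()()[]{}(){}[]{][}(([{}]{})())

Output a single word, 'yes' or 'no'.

pos 0: push '('; stack = (
pos 1: ')' matches '('; pop; stack = (empty)
pos 2: push '('; stack = (
pos 3: ')' matches '('; pop; stack = (empty)
pos 4: push '['; stack = [
pos 5: ']' matches '['; pop; stack = (empty)
pos 6: push '{'; stack = {
pos 7: '}' matches '{'; pop; stack = (empty)
pos 8: push '('; stack = (
pos 9: ')' matches '('; pop; stack = (empty)
pos 10: push '{'; stack = {
pos 11: '}' matches '{'; pop; stack = (empty)
pos 12: push '['; stack = [
pos 13: ']' matches '['; pop; stack = (empty)
pos 14: push '{'; stack = {
pos 15: saw closer ']' but top of stack is '{' (expected '}') → INVALID
Verdict: type mismatch at position 15: ']' closes '{' → no

Answer: no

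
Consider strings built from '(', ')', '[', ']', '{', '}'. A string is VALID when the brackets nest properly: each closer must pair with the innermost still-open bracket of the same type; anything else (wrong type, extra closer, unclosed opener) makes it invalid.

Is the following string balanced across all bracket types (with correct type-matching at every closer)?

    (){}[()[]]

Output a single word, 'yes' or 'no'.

pos 0: push '('; stack = (
pos 1: ')' matches '('; pop; stack = (empty)
pos 2: push '{'; stack = {
pos 3: '}' matches '{'; pop; stack = (empty)
pos 4: push '['; stack = [
pos 5: push '('; stack = [(
pos 6: ')' matches '('; pop; stack = [
pos 7: push '['; stack = [[
pos 8: ']' matches '['; pop; stack = [
pos 9: ']' matches '['; pop; stack = (empty)
end: stack empty → VALID
Verdict: properly nested → yes

Answer: yes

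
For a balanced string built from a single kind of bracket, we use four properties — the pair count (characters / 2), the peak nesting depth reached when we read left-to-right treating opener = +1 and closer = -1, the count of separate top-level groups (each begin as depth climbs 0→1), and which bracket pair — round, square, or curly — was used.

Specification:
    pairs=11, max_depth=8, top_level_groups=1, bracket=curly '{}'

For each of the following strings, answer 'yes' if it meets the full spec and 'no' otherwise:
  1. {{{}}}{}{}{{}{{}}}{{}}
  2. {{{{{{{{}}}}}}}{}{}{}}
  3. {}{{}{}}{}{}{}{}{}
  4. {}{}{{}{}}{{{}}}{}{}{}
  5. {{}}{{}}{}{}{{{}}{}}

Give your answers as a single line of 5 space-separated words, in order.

String 1 '{{{}}}{}{}{{}{{}}}{{}}': depth seq [1 2 3 2 1 0 1 0 1 0 1 2 1 2 3 2 1 0 1 2 1 0]
  -> pairs=11 depth=3 groups=5 -> no
String 2 '{{{{{{{{}}}}}}}{}{}{}}': depth seq [1 2 3 4 5 6 7 8 7 6 5 4 3 2 1 2 1 2 1 2 1 0]
  -> pairs=11 depth=8 groups=1 -> yes
String 3 '{}{{}{}}{}{}{}{}{}': depth seq [1 0 1 2 1 2 1 0 1 0 1 0 1 0 1 0 1 0]
  -> pairs=9 depth=2 groups=7 -> no
String 4 '{}{}{{}{}}{{{}}}{}{}{}': depth seq [1 0 1 0 1 2 1 2 1 0 1 2 3 2 1 0 1 0 1 0 1 0]
  -> pairs=11 depth=3 groups=7 -> no
String 5 '{{}}{{}}{}{}{{{}}{}}': depth seq [1 2 1 0 1 2 1 0 1 0 1 0 1 2 3 2 1 2 1 0]
  -> pairs=10 depth=3 groups=5 -> no

Answer: no yes no no no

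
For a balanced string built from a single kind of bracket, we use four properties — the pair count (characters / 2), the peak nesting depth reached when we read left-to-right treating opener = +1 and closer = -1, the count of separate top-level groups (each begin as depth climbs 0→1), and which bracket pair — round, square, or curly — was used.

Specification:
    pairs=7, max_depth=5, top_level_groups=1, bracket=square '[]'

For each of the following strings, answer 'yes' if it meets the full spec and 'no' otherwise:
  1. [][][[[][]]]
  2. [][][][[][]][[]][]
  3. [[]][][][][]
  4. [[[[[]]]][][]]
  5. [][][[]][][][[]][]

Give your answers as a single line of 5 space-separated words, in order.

String 1 '[][][[[][]]]': depth seq [1 0 1 0 1 2 3 2 3 2 1 0]
  -> pairs=6 depth=3 groups=3 -> no
String 2 '[][][][[][]][[]][]': depth seq [1 0 1 0 1 0 1 2 1 2 1 0 1 2 1 0 1 0]
  -> pairs=9 depth=2 groups=6 -> no
String 3 '[[]][][][][]': depth seq [1 2 1 0 1 0 1 0 1 0 1 0]
  -> pairs=6 depth=2 groups=5 -> no
String 4 '[[[[[]]]][][]]': depth seq [1 2 3 4 5 4 3 2 1 2 1 2 1 0]
  -> pairs=7 depth=5 groups=1 -> yes
String 5 '[][][[]][][][[]][]': depth seq [1 0 1 0 1 2 1 0 1 0 1 0 1 2 1 0 1 0]
  -> pairs=9 depth=2 groups=7 -> no

Answer: no no no yes no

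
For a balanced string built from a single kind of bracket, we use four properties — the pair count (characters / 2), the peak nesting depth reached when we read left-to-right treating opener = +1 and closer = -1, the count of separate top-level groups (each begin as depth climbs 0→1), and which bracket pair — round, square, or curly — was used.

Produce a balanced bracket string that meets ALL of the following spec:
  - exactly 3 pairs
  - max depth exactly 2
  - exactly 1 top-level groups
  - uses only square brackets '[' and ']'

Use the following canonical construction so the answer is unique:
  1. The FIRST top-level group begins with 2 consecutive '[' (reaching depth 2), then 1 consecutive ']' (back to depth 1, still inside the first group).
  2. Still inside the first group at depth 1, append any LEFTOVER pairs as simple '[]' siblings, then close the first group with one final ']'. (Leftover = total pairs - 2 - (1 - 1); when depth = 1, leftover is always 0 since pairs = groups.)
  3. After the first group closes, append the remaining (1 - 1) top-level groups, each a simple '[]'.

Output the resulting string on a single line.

Answer: [[][]]

Derivation:
Spec: pairs=3 depth=2 groups=1
Leftover pairs = 3 - 2 - (1-1) = 1
First group: deep chain of depth 2 + 1 sibling pairs
Remaining 0 groups: simple '[]' each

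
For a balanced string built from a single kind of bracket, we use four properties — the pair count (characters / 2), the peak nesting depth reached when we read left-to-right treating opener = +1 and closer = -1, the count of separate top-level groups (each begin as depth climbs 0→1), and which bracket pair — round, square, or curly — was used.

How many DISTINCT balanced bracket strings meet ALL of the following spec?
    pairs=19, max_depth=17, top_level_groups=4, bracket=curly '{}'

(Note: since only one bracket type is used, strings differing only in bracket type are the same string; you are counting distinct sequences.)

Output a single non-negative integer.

Answer: 0

Derivation:
Spec: pairs=19 depth=17 groups=4
Count(depth <= 17) = 218349120
Count(depth <= 16) = 218349120
Count(depth == 17) = 218349120 - 218349120 = 0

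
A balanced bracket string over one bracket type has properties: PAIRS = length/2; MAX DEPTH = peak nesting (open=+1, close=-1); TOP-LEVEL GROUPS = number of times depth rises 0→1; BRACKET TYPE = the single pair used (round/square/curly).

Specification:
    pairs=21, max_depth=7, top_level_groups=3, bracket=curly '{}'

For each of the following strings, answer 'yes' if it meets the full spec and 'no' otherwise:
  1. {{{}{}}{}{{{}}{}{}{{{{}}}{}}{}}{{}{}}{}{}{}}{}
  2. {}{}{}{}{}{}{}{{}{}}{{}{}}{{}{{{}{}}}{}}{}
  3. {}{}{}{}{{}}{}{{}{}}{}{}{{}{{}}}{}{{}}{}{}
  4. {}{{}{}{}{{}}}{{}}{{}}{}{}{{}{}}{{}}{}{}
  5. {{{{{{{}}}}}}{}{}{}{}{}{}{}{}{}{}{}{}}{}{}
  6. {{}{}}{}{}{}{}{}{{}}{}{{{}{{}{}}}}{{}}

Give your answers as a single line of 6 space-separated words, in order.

Answer: no no no no yes no

Derivation:
String 1 '{{{}{}}{}{{{}}{}{}{{{{}}}{}}{}}{{}{}}{}{}{}}{}': depth seq [1 2 3 2 3 2 1 2 1 2 3 4 3 2 3 2 3 2 3 4 5 6 5 4 3 4 3 2 3 2 1 2 3 2 3 2 1 2 1 2 1 2 1 0 1 0]
  -> pairs=23 depth=6 groups=2 -> no
String 2 '{}{}{}{}{}{}{}{{}{}}{{}{}}{{}{{{}{}}}{}}{}': depth seq [1 0 1 0 1 0 1 0 1 0 1 0 1 0 1 2 1 2 1 0 1 2 1 2 1 0 1 2 1 2 3 4 3 4 3 2 1 2 1 0 1 0]
  -> pairs=21 depth=4 groups=11 -> no
String 3 '{}{}{}{}{{}}{}{{}{}}{}{}{{}{{}}}{}{{}}{}{}': depth seq [1 0 1 0 1 0 1 0 1 2 1 0 1 0 1 2 1 2 1 0 1 0 1 0 1 2 1 2 3 2 1 0 1 0 1 2 1 0 1 0 1 0]
  -> pairs=21 depth=3 groups=14 -> no
String 4 '{}{{}{}{}{{}}}{{}}{{}}{}{}{{}{}}{{}}{}{}': depth seq [1 0 1 2 1 2 1 2 1 2 3 2 1 0 1 2 1 0 1 2 1 0 1 0 1 0 1 2 1 2 1 0 1 2 1 0 1 0 1 0]
  -> pairs=20 depth=3 groups=10 -> no
String 5 '{{{{{{{}}}}}}{}{}{}{}{}{}{}{}{}{}{}{}}{}{}': depth seq [1 2 3 4 5 6 7 6 5 4 3 2 1 2 1 2 1 2 1 2 1 2 1 2 1 2 1 2 1 2 1 2 1 2 1 2 1 0 1 0 1 0]
  -> pairs=21 depth=7 groups=3 -> yes
String 6 '{{}{}}{}{}{}{}{}{{}}{}{{{}{{}{}}}}{{}}': depth seq [1 2 1 2 1 0 1 0 1 0 1 0 1 0 1 0 1 2 1 0 1 0 1 2 3 2 3 4 3 4 3 2 1 0 1 2 1 0]
  -> pairs=19 depth=4 groups=10 -> no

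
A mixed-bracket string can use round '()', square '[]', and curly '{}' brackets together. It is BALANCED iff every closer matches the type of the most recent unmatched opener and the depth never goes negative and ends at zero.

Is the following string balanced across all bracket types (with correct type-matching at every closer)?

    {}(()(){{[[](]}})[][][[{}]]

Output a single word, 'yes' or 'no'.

Answer: no

Derivation:
pos 0: push '{'; stack = {
pos 1: '}' matches '{'; pop; stack = (empty)
pos 2: push '('; stack = (
pos 3: push '('; stack = ((
pos 4: ')' matches '('; pop; stack = (
pos 5: push '('; stack = ((
pos 6: ')' matches '('; pop; stack = (
pos 7: push '{'; stack = ({
pos 8: push '{'; stack = ({{
pos 9: push '['; stack = ({{[
pos 10: push '['; stack = ({{[[
pos 11: ']' matches '['; pop; stack = ({{[
pos 12: push '('; stack = ({{[(
pos 13: saw closer ']' but top of stack is '(' (expected ')') → INVALID
Verdict: type mismatch at position 13: ']' closes '(' → no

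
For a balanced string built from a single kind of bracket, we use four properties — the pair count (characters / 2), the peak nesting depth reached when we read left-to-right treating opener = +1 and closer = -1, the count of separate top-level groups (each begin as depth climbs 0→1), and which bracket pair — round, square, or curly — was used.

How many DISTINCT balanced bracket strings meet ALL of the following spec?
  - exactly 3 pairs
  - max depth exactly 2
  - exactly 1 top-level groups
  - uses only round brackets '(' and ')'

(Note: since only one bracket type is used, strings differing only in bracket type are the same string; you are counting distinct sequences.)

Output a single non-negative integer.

Spec: pairs=3 depth=2 groups=1
Count(depth <= 2) = 1
Count(depth <= 1) = 0
Count(depth == 2) = 1 - 0 = 1

Answer: 1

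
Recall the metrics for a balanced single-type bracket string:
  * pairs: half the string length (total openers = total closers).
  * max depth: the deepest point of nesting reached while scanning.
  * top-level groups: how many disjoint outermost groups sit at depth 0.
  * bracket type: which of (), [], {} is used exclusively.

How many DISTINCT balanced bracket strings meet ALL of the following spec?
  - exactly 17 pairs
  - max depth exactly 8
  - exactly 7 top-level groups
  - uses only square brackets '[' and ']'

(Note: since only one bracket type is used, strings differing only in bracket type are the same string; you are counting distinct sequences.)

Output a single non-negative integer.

Spec: pairs=17 depth=8 groups=7
Count(depth <= 8) = 2185267
Count(depth <= 7) = 2173353
Count(depth == 8) = 2185267 - 2173353 = 11914

Answer: 11914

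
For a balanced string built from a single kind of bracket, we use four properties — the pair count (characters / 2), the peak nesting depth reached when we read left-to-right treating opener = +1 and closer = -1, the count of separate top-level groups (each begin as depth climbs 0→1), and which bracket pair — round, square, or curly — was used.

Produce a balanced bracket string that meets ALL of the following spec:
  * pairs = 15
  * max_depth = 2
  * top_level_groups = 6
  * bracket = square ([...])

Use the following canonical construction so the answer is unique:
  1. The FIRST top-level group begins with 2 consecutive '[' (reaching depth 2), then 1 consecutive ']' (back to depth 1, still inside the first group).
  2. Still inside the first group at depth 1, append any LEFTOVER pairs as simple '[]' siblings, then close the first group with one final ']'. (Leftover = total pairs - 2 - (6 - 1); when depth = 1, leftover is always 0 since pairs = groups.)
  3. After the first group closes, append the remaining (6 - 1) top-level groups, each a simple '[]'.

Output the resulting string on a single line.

Spec: pairs=15 depth=2 groups=6
Leftover pairs = 15 - 2 - (6-1) = 8
First group: deep chain of depth 2 + 8 sibling pairs
Remaining 5 groups: simple '[]' each

Answer: [[][][][][][][][][]][][][][][]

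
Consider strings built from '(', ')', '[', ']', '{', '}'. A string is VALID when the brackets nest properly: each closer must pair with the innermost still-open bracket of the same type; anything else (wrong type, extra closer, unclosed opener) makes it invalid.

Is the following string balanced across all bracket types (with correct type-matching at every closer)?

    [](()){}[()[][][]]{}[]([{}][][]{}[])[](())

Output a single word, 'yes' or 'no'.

Answer: yes

Derivation:
pos 0: push '['; stack = [
pos 1: ']' matches '['; pop; stack = (empty)
pos 2: push '('; stack = (
pos 3: push '('; stack = ((
pos 4: ')' matches '('; pop; stack = (
pos 5: ')' matches '('; pop; stack = (empty)
pos 6: push '{'; stack = {
pos 7: '}' matches '{'; pop; stack = (empty)
pos 8: push '['; stack = [
pos 9: push '('; stack = [(
pos 10: ')' matches '('; pop; stack = [
pos 11: push '['; stack = [[
pos 12: ']' matches '['; pop; stack = [
pos 13: push '['; stack = [[
pos 14: ']' matches '['; pop; stack = [
pos 15: push '['; stack = [[
pos 16: ']' matches '['; pop; stack = [
pos 17: ']' matches '['; pop; stack = (empty)
pos 18: push '{'; stack = {
pos 19: '}' matches '{'; pop; stack = (empty)
pos 20: push '['; stack = [
pos 21: ']' matches '['; pop; stack = (empty)
pos 22: push '('; stack = (
pos 23: push '['; stack = ([
pos 24: push '{'; stack = ([{
pos 25: '}' matches '{'; pop; stack = ([
pos 26: ']' matches '['; pop; stack = (
pos 27: push '['; stack = ([
pos 28: ']' matches '['; pop; stack = (
pos 29: push '['; stack = ([
pos 30: ']' matches '['; pop; stack = (
pos 31: push '{'; stack = ({
pos 32: '}' matches '{'; pop; stack = (
pos 33: push '['; stack = ([
pos 34: ']' matches '['; pop; stack = (
pos 35: ')' matches '('; pop; stack = (empty)
pos 36: push '['; stack = [
pos 37: ']' matches '['; pop; stack = (empty)
pos 38: push '('; stack = (
pos 39: push '('; stack = ((
pos 40: ')' matches '('; pop; stack = (
pos 41: ')' matches '('; pop; stack = (empty)
end: stack empty → VALID
Verdict: properly nested → yes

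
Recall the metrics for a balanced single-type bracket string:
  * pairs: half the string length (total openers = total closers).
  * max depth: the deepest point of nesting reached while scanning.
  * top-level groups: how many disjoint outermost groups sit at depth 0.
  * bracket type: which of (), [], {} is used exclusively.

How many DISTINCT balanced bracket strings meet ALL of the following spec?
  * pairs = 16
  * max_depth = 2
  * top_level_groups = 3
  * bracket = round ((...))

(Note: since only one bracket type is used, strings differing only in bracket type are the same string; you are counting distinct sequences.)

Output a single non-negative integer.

Answer: 105

Derivation:
Spec: pairs=16 depth=2 groups=3
Count(depth <= 2) = 105
Count(depth <= 1) = 0
Count(depth == 2) = 105 - 0 = 105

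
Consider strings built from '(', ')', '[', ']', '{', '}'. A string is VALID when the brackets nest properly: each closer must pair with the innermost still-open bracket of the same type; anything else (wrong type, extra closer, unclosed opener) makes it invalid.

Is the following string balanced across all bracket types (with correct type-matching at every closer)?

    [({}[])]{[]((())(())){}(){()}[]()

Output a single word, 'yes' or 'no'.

Answer: no

Derivation:
pos 0: push '['; stack = [
pos 1: push '('; stack = [(
pos 2: push '{'; stack = [({
pos 3: '}' matches '{'; pop; stack = [(
pos 4: push '['; stack = [([
pos 5: ']' matches '['; pop; stack = [(
pos 6: ')' matches '('; pop; stack = [
pos 7: ']' matches '['; pop; stack = (empty)
pos 8: push '{'; stack = {
pos 9: push '['; stack = {[
pos 10: ']' matches '['; pop; stack = {
pos 11: push '('; stack = {(
pos 12: push '('; stack = {((
pos 13: push '('; stack = {(((
pos 14: ')' matches '('; pop; stack = {((
pos 15: ')' matches '('; pop; stack = {(
pos 16: push '('; stack = {((
pos 17: push '('; stack = {(((
pos 18: ')' matches '('; pop; stack = {((
pos 19: ')' matches '('; pop; stack = {(
pos 20: ')' matches '('; pop; stack = {
pos 21: push '{'; stack = {{
pos 22: '}' matches '{'; pop; stack = {
pos 23: push '('; stack = {(
pos 24: ')' matches '('; pop; stack = {
pos 25: push '{'; stack = {{
pos 26: push '('; stack = {{(
pos 27: ')' matches '('; pop; stack = {{
pos 28: '}' matches '{'; pop; stack = {
pos 29: push '['; stack = {[
pos 30: ']' matches '['; pop; stack = {
pos 31: push '('; stack = {(
pos 32: ')' matches '('; pop; stack = {
end: stack still non-empty ({) → INVALID
Verdict: unclosed openers at end: { → no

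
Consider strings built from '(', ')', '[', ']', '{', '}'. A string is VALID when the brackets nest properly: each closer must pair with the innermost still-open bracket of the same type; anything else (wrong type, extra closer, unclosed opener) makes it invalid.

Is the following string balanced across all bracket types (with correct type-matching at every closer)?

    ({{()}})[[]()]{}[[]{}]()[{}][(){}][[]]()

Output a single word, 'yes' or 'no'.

pos 0: push '('; stack = (
pos 1: push '{'; stack = ({
pos 2: push '{'; stack = ({{
pos 3: push '('; stack = ({{(
pos 4: ')' matches '('; pop; stack = ({{
pos 5: '}' matches '{'; pop; stack = ({
pos 6: '}' matches '{'; pop; stack = (
pos 7: ')' matches '('; pop; stack = (empty)
pos 8: push '['; stack = [
pos 9: push '['; stack = [[
pos 10: ']' matches '['; pop; stack = [
pos 11: push '('; stack = [(
pos 12: ')' matches '('; pop; stack = [
pos 13: ']' matches '['; pop; stack = (empty)
pos 14: push '{'; stack = {
pos 15: '}' matches '{'; pop; stack = (empty)
pos 16: push '['; stack = [
pos 17: push '['; stack = [[
pos 18: ']' matches '['; pop; stack = [
pos 19: push '{'; stack = [{
pos 20: '}' matches '{'; pop; stack = [
pos 21: ']' matches '['; pop; stack = (empty)
pos 22: push '('; stack = (
pos 23: ')' matches '('; pop; stack = (empty)
pos 24: push '['; stack = [
pos 25: push '{'; stack = [{
pos 26: '}' matches '{'; pop; stack = [
pos 27: ']' matches '['; pop; stack = (empty)
pos 28: push '['; stack = [
pos 29: push '('; stack = [(
pos 30: ')' matches '('; pop; stack = [
pos 31: push '{'; stack = [{
pos 32: '}' matches '{'; pop; stack = [
pos 33: ']' matches '['; pop; stack = (empty)
pos 34: push '['; stack = [
pos 35: push '['; stack = [[
pos 36: ']' matches '['; pop; stack = [
pos 37: ']' matches '['; pop; stack = (empty)
pos 38: push '('; stack = (
pos 39: ')' matches '('; pop; stack = (empty)
end: stack empty → VALID
Verdict: properly nested → yes

Answer: yes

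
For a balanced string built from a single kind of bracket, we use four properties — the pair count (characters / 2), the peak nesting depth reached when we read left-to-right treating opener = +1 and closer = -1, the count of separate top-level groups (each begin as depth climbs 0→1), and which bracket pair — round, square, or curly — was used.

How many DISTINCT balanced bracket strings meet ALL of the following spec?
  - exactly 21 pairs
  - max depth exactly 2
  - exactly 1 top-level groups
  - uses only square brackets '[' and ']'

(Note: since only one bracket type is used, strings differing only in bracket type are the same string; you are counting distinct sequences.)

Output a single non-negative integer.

Answer: 1

Derivation:
Spec: pairs=21 depth=2 groups=1
Count(depth <= 2) = 1
Count(depth <= 1) = 0
Count(depth == 2) = 1 - 0 = 1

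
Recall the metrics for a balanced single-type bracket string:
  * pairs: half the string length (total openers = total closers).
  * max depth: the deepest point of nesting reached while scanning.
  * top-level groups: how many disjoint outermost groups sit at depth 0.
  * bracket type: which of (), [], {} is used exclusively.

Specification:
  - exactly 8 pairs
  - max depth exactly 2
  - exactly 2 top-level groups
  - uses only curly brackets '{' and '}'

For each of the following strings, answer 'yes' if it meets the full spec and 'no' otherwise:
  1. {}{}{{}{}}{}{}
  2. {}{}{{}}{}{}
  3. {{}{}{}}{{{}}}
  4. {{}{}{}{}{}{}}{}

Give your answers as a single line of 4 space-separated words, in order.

Answer: no no no yes

Derivation:
String 1 '{}{}{{}{}}{}{}': depth seq [1 0 1 0 1 2 1 2 1 0 1 0 1 0]
  -> pairs=7 depth=2 groups=5 -> no
String 2 '{}{}{{}}{}{}': depth seq [1 0 1 0 1 2 1 0 1 0 1 0]
  -> pairs=6 depth=2 groups=5 -> no
String 3 '{{}{}{}}{{{}}}': depth seq [1 2 1 2 1 2 1 0 1 2 3 2 1 0]
  -> pairs=7 depth=3 groups=2 -> no
String 4 '{{}{}{}{}{}{}}{}': depth seq [1 2 1 2 1 2 1 2 1 2 1 2 1 0 1 0]
  -> pairs=8 depth=2 groups=2 -> yes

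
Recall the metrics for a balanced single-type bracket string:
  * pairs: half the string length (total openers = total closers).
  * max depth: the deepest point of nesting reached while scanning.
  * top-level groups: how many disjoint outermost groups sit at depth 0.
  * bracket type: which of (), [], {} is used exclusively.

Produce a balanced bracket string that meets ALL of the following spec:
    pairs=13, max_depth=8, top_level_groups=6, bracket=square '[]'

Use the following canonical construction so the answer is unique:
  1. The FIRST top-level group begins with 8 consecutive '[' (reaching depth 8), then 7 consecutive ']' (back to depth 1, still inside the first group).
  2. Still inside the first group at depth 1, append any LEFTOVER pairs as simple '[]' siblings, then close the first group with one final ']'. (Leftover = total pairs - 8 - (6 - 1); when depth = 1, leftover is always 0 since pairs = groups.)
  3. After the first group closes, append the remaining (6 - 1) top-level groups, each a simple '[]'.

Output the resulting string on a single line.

Spec: pairs=13 depth=8 groups=6
Leftover pairs = 13 - 8 - (6-1) = 0
First group: deep chain of depth 8 + 0 sibling pairs
Remaining 5 groups: simple '[]' each

Answer: [[[[[[[[]]]]]]]][][][][][]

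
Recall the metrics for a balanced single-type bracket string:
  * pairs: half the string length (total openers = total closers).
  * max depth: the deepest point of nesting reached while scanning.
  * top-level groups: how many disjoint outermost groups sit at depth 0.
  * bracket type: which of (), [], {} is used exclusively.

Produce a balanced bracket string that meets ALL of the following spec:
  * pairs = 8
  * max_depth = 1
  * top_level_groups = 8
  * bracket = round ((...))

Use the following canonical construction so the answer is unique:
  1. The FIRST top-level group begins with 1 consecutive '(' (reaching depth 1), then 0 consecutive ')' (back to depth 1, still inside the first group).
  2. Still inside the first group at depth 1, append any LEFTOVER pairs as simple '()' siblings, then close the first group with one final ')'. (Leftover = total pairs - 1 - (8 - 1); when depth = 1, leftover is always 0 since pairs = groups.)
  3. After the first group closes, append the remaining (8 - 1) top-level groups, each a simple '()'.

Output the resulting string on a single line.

Answer: ()()()()()()()()

Derivation:
Spec: pairs=8 depth=1 groups=8
Leftover pairs = 8 - 1 - (8-1) = 0
First group: deep chain of depth 1 + 0 sibling pairs
Remaining 7 groups: simple '()' each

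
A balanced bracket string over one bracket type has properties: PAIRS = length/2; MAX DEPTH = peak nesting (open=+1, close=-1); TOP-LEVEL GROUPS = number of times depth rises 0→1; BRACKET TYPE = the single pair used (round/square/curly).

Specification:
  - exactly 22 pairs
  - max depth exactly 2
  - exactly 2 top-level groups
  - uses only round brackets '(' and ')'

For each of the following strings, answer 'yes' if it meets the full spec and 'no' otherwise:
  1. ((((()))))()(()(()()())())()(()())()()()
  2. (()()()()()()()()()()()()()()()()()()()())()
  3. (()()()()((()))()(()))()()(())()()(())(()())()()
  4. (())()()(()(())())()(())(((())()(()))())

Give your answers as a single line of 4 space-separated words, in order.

String 1 '((((()))))()(()(()()())())()(()())()()()': depth seq [1 2 3 4 5 4 3 2 1 0 1 0 1 2 1 2 3 2 3 2 3 2 1 2 1 0 1 0 1 2 1 2 1 0 1 0 1 0 1 0]
  -> pairs=20 depth=5 groups=8 -> no
String 2 '(()()()()()()()()()()()()()()()()()()()())()': depth seq [1 2 1 2 1 2 1 2 1 2 1 2 1 2 1 2 1 2 1 2 1 2 1 2 1 2 1 2 1 2 1 2 1 2 1 2 1 2 1 2 1 0 1 0]
  -> pairs=22 depth=2 groups=2 -> yes
String 3 '(()()()()((()))()(()))()()(())()()(())(()())()()': depth seq [1 2 1 2 1 2 1 2 1 2 3 4 3 2 1 2 1 2 3 2 1 0 1 0 1 0 1 2 1 0 1 0 1 0 1 2 1 0 1 2 1 2 1 0 1 0 1 0]
  -> pairs=24 depth=4 groups=10 -> no
String 4 '(())()()(()(())())()(())(((())()(()))())': depth seq [1 2 1 0 1 0 1 0 1 2 1 2 3 2 1 2 1 0 1 0 1 2 1 0 1 2 3 4 3 2 3 2 3 4 3 2 1 2 1 0]
  -> pairs=20 depth=4 groups=7 -> no

Answer: no yes no no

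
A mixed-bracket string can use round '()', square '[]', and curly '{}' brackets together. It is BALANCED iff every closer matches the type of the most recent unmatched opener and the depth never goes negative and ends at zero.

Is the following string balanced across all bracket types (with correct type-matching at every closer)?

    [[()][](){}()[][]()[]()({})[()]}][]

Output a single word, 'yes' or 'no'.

Answer: no

Derivation:
pos 0: push '['; stack = [
pos 1: push '['; stack = [[
pos 2: push '('; stack = [[(
pos 3: ')' matches '('; pop; stack = [[
pos 4: ']' matches '['; pop; stack = [
pos 5: push '['; stack = [[
pos 6: ']' matches '['; pop; stack = [
pos 7: push '('; stack = [(
pos 8: ')' matches '('; pop; stack = [
pos 9: push '{'; stack = [{
pos 10: '}' matches '{'; pop; stack = [
pos 11: push '('; stack = [(
pos 12: ')' matches '('; pop; stack = [
pos 13: push '['; stack = [[
pos 14: ']' matches '['; pop; stack = [
pos 15: push '['; stack = [[
pos 16: ']' matches '['; pop; stack = [
pos 17: push '('; stack = [(
pos 18: ')' matches '('; pop; stack = [
pos 19: push '['; stack = [[
pos 20: ']' matches '['; pop; stack = [
pos 21: push '('; stack = [(
pos 22: ')' matches '('; pop; stack = [
pos 23: push '('; stack = [(
pos 24: push '{'; stack = [({
pos 25: '}' matches '{'; pop; stack = [(
pos 26: ')' matches '('; pop; stack = [
pos 27: push '['; stack = [[
pos 28: push '('; stack = [[(
pos 29: ')' matches '('; pop; stack = [[
pos 30: ']' matches '['; pop; stack = [
pos 31: saw closer '}' but top of stack is '[' (expected ']') → INVALID
Verdict: type mismatch at position 31: '}' closes '[' → no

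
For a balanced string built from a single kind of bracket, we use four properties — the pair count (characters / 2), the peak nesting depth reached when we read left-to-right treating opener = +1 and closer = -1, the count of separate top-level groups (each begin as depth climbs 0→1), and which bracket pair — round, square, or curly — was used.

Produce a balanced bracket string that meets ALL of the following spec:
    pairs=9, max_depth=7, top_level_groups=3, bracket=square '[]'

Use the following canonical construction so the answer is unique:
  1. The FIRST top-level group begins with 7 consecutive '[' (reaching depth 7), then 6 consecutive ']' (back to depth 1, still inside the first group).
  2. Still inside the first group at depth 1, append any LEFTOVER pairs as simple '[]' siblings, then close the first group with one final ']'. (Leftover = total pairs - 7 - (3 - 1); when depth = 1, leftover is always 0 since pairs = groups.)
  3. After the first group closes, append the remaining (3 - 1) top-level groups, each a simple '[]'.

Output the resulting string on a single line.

Answer: [[[[[[[]]]]]]][][]

Derivation:
Spec: pairs=9 depth=7 groups=3
Leftover pairs = 9 - 7 - (3-1) = 0
First group: deep chain of depth 7 + 0 sibling pairs
Remaining 2 groups: simple '[]' each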